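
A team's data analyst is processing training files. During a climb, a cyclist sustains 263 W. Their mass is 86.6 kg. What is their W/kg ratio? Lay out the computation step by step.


Power-to-weight = 263 W / 86.6 kg
= 3.037 W/kg

3.037 W/kg


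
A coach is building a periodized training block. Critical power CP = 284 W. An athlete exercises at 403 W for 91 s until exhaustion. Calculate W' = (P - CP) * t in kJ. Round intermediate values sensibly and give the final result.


P - CP = 403 - 284 = 119 W
W' = 119 * 91 = 10829 J
= 10829 / 1000 = 10.829 kJ

10.829 kJ


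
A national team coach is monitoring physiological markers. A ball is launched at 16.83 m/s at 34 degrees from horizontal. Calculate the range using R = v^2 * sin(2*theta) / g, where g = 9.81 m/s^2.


sin(2 * 34) = sin(68) = 0.927184
v^2 = 16.83^2 = 283.2489
R = 283.2489 * 0.927184 / 9.81
= 26.771 m

26.771 m


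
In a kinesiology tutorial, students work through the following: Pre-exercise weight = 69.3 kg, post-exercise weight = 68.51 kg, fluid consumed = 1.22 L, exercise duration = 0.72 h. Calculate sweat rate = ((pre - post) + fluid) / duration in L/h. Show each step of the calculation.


Weight loss = 69.3 - 68.51 = 0.79 kg (approx L)
Total sweat = 0.79 + 1.22 = 2.01 L
Sweat rate = 2.01 / 0.72 = 2.792 L/h

2.792 L/h


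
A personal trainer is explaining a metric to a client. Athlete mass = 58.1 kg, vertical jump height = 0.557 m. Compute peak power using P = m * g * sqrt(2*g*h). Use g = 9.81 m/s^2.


sqrt(2 * 9.81 * 0.557) = sqrt(10.92834) = 3.305804 m/s
P = 58.1 * 9.81 * 3.305804
= 1884.18 W

1884.18 W


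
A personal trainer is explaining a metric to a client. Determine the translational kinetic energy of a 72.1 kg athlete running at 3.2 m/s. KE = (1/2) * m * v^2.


KE = 0.5 * m * v^2
= 0.5 * 72.1 * 3.2^2
= 0.5 * 72.1 * 10.24
= 369.15 J

369.15 J


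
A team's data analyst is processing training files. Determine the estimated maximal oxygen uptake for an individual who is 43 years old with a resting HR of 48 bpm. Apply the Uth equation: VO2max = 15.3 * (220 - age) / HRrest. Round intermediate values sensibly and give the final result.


HRmax = 220 - 43 = 177
VO2max = 15.3 * (177 / 48)
= 15.3 * 3.6875
= 56.42 mL/kg/min

56.42 mL/kg/min


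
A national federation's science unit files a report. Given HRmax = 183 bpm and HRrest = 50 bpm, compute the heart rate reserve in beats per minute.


Heart rate reserve = maximum HR minus resting HR
HRR = 183 - 50 = 133 bpm

133 bpm


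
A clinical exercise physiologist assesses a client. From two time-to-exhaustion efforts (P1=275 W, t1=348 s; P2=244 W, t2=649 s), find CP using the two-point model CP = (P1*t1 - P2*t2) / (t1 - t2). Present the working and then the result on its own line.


Work in trial 1 = 95700 J
Work in trial 2 = 158356 J
Delta work = -62656 J
Delta time = -301 s
CP = -62656 / -301 = 208.16 W

208.16 W


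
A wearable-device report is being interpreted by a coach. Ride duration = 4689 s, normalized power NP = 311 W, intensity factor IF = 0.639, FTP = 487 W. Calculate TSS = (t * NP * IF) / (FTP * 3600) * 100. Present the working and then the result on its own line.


Numerator = 4689 * 311 * 0.639 = 931840.281
Denominator = 487 * 3600 = 1753200
TSS = 931840.281 / 1753200 * 100
= 53.15

53.15 TSS


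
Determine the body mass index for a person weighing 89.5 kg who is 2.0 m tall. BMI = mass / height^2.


BMI = mass / height^2
= 89.5 / 2.0^2
= 89.5 / 4.0
= 22.38 kg/m^2

22.38 kg/m^2


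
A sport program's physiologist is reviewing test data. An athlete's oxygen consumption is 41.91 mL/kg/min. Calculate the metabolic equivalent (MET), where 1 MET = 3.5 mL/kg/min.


MET = VO2 / 3.5
= 41.91 / 3.5
= 11.97 METs

11.97 METs


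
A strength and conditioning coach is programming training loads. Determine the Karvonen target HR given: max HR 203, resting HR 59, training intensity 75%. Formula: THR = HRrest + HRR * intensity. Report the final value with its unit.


HRR = HRmax - HRrest = 203 - 59 = 144
THR = 59 + 144 * 0.75
= 167.0 bpm

167.0 bpm


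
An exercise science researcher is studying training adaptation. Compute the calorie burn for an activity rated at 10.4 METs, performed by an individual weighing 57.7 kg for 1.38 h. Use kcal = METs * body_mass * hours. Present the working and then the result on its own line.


Product of METs and mass = 10.4 * 57.7 = 600.08
Total kcal = 600.08 * 1.38 = 828.11 kcal

828.11 kcal


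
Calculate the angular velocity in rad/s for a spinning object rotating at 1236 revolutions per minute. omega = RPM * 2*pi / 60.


omega = RPM * 2*pi / 60
= 1236 * 6.28318531 / 60
= 129.434 rad/s

129.434 rad/s


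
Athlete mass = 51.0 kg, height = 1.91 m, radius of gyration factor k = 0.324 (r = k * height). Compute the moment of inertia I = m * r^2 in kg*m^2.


r = k * height = 0.324 * 1.91 = 0.61884 m
r^2 = 0.61884^2 = 0.382963
I = 51.0 * 0.382963 = 19.531 kg*m^2

19.531 kg*m^2


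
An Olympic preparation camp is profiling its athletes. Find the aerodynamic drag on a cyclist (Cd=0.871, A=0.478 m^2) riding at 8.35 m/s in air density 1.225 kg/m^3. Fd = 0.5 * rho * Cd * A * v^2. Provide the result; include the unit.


Fd = 0.5 * 1.225 * 0.871 * 0.478 * 8.35^2
= 0.5 * 1.225 * 0.871 * 0.478 * 69.7225
= 17.78 N

17.78 N


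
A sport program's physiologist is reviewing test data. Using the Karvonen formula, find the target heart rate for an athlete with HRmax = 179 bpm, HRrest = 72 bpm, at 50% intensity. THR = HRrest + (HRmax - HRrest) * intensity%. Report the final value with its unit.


HRR = 179 - 72 = 107
THR = 72 + 107 * 0.5
= 72 + 53.5
= 125.5 bpm

125.5 bpm


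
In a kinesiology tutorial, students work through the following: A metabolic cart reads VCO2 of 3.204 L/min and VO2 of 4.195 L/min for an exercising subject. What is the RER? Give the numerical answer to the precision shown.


RER = VCO2 / VO2 = 3.204 / 4.195 = 0.7638

0.7638


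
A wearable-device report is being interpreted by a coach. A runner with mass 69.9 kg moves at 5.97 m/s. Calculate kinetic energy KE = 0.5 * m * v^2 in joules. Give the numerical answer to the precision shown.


v^2 = 5.97^2 = 35.6409
KE = 0.5 * 69.9 * 35.6409
= 1245.65 J

1245.65 J


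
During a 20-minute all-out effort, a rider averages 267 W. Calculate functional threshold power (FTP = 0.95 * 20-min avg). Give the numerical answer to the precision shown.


FTP = 0.95 * 267
= 253.65 W

253.65 W


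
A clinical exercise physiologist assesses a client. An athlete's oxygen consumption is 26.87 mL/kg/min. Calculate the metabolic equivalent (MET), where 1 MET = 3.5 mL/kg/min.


MET = VO2 / 3.5
= 26.87 / 3.5
= 7.68 METs

7.68 METs


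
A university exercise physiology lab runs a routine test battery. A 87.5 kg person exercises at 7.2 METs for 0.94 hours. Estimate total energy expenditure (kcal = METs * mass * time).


Energy = METs * mass(kg) * time(h)
= 7.2 * 87.5 * 0.94
= 592.2 kcal

592.2 kcal


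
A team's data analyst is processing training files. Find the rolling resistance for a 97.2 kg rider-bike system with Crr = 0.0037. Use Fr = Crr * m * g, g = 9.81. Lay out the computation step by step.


m * g = 97.2 * 9.81 = 953.532 N
Fr = 0.0037 * 953.532 = 3.528 N

3.528 N


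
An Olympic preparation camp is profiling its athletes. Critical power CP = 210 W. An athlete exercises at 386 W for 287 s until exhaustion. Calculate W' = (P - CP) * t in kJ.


P - CP = 386 - 210 = 176 W
W' = 176 * 287 = 50512 J
= 50512 / 1000 = 50.512 kJ

50.512 kJ


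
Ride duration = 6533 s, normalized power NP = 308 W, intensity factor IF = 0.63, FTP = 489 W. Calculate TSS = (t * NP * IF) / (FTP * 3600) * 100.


Numerator = 6533 * 308 * 0.63 = 1267663.32
Denominator = 489 * 3600 = 1760400
TSS = 1267663.32 / 1760400 * 100
= 72.01

72.01 TSS


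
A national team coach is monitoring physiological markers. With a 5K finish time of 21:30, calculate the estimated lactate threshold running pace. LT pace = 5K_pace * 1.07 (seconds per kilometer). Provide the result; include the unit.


Race duration = 1290 s for 5 km
Average pace = 1290 / 5 = 258.0 s/km
LT pace = 258.0 * 1.07
= 276.06 s/km

276.06 s/km


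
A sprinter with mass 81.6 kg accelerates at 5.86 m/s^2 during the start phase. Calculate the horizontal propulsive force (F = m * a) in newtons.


F = m * a
= 81.6 * 5.86
= 478.18 N

478.18 N


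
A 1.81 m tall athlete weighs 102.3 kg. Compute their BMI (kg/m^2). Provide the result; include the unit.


height^2 = 3.2761 m^2
BMI = 102.3 / 3.2761 = 31.23 kg/m^2

31.23 kg/m^2


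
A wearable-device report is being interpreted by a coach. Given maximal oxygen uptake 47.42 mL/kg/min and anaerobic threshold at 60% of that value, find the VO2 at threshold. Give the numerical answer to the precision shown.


Percentage as decimal = 0.6
VO2 at AT = 47.42 * 0.6 = 28.45 mL/kg/min

28.45 mL/kg/min


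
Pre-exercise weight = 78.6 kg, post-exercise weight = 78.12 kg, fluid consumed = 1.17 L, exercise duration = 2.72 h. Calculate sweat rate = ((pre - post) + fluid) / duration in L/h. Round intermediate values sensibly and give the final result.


Weight loss = 78.6 - 78.12 = 0.48 kg (approx L)
Total sweat = 0.48 + 1.17 = 1.65 L
Sweat rate = 1.65 / 2.72 = 0.607 L/h

0.607 L/h


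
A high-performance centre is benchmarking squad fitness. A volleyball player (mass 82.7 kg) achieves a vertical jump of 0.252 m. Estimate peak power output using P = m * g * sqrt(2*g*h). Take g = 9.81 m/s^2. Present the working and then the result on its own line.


2 * g * h = 2 * 9.81 * 0.252 = 4.94424
sqrt(4.94424) = 2.223565 m/s
P = 82.7 * 9.81 * 2.223565 = 1803.95 W

1803.95 W


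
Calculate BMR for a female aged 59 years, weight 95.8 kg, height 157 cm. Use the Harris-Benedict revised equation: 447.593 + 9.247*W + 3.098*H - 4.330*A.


Substituting values:
W term = 9.247 * 95.8 = 885.8626
H term = 3.098 * 157 = 486.386
A term = 4.330 * 59 = 255.47
BMR = 1564.37 kcal/day

1564.37 kcal/day


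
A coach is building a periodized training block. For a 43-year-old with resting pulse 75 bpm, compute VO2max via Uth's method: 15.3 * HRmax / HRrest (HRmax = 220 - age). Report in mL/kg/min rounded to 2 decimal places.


Step 1: HRmax = 220 - 43 = 177 bpm
Step 2: Ratio = 177 / 75 = 2.36
Step 3: VO2max = 15.3 * 2.36 = 36.11 mL/kg/min

36.11 mL/kg/min


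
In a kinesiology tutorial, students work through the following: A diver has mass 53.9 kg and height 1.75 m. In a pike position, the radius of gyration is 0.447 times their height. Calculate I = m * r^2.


r = 0.447 * 1.75 = 0.78225 m
I = m * r^2 = 53.9 * 0.611915 = 32.982 kg*m^2

32.982 kg*m^2


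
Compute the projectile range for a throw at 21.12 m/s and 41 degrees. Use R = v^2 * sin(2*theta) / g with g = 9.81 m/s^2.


Two times the angle = 82 degrees
sin(82) = 0.990268
R = 446.0544 * 0.990268 / 9.81 = 45.027 m

45.027 m


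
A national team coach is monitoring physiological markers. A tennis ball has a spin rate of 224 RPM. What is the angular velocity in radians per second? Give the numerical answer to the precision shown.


Convert RPM to rad/s: multiply by 2*pi and divide by 60
omega = 224 * 2 * pi / 60
= 23.457 rad/s

23.457 rad/s


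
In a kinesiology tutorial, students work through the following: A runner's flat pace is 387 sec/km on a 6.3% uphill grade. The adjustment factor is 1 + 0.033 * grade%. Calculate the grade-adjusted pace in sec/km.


Factor = 1 + 0.033 * 6.3 = 1.2079
Adjusted pace = 387 * 1.2079
= 467.46 sec/km

467.46 s/km


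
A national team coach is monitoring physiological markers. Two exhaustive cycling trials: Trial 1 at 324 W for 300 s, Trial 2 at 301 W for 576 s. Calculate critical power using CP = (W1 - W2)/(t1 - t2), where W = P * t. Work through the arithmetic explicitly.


W1 = 324 * 300 = 97200 J
W2 = 301 * 576 = 173376 J
CP = (97200 - 173376) / (300 - 576)
= -76176 / -276
= 276.0 W

276.0 W


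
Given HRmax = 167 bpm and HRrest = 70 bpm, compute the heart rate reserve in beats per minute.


Heart rate reserve = maximum HR minus resting HR
HRR = 167 - 70 = 97 bpm

97 bpm


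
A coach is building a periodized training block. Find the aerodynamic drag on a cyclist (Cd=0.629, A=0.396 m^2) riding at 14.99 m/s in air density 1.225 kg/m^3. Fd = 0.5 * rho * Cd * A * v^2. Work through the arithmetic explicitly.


Fd = 0.5 * 1.225 * 0.629 * 0.396 * 14.99^2
= 0.5 * 1.225 * 0.629 * 0.396 * 224.7001
= 34.281 N

34.281 N


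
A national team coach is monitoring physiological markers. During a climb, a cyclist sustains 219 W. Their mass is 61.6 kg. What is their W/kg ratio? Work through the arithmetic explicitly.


Power-to-weight = 219 W / 61.6 kg
= 3.555 W/kg

3.555 W/kg


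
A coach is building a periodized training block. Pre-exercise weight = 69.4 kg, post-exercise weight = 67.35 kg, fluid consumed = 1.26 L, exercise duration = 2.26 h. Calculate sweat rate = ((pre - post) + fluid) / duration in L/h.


Weight loss = 69.4 - 67.35 = 2.05 kg (approx L)
Total sweat = 2.05 + 1.26 = 3.31 L
Sweat rate = 3.31 / 2.26 = 1.465 L/h

1.465 L/h


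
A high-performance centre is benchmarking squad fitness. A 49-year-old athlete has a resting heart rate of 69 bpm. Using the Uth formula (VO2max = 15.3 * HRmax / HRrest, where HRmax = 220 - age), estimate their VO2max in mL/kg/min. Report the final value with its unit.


HRmax = 220 - 49 = 171 bpm
Ratio = HRmax / HRrest = 171 / 69 = 2.4783
VO2max = 15.3 * 2.4783 = 37.92 mL/kg/min

37.92 mL/kg/min


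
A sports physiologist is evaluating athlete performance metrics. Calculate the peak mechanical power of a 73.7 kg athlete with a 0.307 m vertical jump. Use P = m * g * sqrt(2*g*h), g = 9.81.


First, sqrt(2gh) = sqrt(2 * 9.81 * 0.307)
= sqrt(6.02334) = 2.454249 m/s
Power = 73.7 * 9.81 * 2.454249 = 1774.41 W

1774.41 W


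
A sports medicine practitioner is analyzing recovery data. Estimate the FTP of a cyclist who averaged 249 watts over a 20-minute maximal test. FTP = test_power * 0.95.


FTP = 249 * 0.95 = 236.55 W

236.55 W


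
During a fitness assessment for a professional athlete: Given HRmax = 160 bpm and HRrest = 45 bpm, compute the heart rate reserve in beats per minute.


Heart rate reserve = maximum HR minus resting HR
HRR = 160 - 45 = 115 bpm

115 bpm


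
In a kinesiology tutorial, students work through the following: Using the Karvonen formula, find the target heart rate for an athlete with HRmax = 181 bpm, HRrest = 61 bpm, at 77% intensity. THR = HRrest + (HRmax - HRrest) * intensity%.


HRR = 181 - 61 = 120
THR = 61 + 120 * 0.77
= 61 + 92.4
= 153.4 bpm

153.4 bpm


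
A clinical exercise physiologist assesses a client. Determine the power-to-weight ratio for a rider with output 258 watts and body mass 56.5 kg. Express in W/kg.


P/W = 258 / 56.5 = 4.566 W/kg

4.566 W/kg


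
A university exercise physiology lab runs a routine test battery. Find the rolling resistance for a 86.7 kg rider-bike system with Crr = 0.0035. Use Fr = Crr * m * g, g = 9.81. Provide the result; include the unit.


m * g = 86.7 * 9.81 = 850.527 N
Fr = 0.0035 * 850.527 = 2.977 N

2.977 N


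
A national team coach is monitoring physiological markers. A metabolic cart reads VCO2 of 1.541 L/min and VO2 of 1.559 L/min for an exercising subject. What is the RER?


RER = VCO2 / VO2 = 1.541 / 1.559 = 0.9885

0.9885


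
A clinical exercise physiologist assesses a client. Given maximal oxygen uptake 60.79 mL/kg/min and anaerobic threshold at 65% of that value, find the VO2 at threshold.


Percentage as decimal = 0.65
VO2 at AT = 60.79 * 0.65 = 39.51 mL/kg/min

39.51 mL/kg/min


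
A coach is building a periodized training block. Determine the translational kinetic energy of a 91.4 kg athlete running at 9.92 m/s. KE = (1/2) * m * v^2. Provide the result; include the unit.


KE = 0.5 * m * v^2
= 0.5 * 91.4 * 9.92^2
= 0.5 * 91.4 * 98.4064
= 4497.17 J

4497.17 J


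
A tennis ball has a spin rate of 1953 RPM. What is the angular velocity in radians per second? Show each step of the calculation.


Convert RPM to rad/s: multiply by 2*pi and divide by 60
omega = 1953 * 2 * pi / 60
= 204.518 rad/s

204.518 rad/s


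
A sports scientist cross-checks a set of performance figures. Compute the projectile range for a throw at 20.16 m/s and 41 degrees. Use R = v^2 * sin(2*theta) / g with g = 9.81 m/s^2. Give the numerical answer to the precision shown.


Two times the angle = 82 degrees
sin(82) = 0.990268
R = 406.4256 * 0.990268 / 9.81 = 41.027 m

41.027 m


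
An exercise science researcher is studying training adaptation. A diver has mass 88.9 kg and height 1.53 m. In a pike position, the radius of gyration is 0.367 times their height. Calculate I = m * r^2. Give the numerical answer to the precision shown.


r = 0.367 * 1.53 = 0.56151 m
I = m * r^2 = 88.9 * 0.315293 = 28.03 kg*m^2

28.03 kg*m^2


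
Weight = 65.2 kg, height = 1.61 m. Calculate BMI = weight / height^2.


height^2 = 1.61^2 = 2.5921
BMI = 65.2 / 2.5921 = 25.15 kg/m^2

25.15 kg/m^2


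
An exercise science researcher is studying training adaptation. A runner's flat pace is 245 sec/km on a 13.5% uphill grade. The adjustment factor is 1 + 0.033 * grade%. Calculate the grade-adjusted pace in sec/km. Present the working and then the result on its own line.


Factor = 1 + 0.033 * 13.5 = 1.4455
Adjusted pace = 245 * 1.4455
= 354.15 sec/km

354.15 s/km


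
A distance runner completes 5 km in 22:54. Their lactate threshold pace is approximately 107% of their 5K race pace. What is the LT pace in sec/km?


Convert to seconds: 22 min 54 s = 1374 s
Pace per km = 1374 / 5 = 274.8 s/km
LT pace = 274.8 * 1.07 = 294.04 s/km

294.04 s/km


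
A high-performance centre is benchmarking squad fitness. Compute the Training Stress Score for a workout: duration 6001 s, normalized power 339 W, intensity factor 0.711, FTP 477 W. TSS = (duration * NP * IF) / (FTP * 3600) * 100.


Product = 6001 * 339 * 0.711 = 1446415.029
Base = 477 * 3600 = 1717200
TSS = 1446415.029 / 1717200 * 100 = 84.23

84.23 TSS


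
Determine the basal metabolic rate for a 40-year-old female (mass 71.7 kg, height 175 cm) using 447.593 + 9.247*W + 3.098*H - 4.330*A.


BMR = 447.593 + 9.247*71.7 + 3.098*175 - 4.330*40
= 1479.55 kcal/day

1479.55 kcal/day


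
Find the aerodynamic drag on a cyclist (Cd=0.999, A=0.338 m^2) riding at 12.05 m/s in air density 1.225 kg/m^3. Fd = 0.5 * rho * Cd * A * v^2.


Fd = 0.5 * 1.225 * 0.999 * 0.338 * 12.05^2
= 0.5 * 1.225 * 0.999 * 0.338 * 145.2025
= 30.03 N

30.03 N


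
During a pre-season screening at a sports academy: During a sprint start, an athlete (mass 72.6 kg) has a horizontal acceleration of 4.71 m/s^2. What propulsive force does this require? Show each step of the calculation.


Propulsive force = mass * acceleration
= 72.6 kg * 4.71 m/s^2
= 341.95 N

341.95 N


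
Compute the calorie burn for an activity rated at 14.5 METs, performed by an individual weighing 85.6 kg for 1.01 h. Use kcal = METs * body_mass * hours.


Product of METs and mass = 14.5 * 85.6 = 1241.2
Total kcal = 1241.2 * 1.01 = 1253.61 kcal

1253.61 kcal


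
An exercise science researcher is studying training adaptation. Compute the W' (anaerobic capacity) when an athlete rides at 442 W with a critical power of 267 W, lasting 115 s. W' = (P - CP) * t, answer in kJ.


Above-CP power = 175 W
Duration = 115 s
W' = 175 * 115 = 20125 J
Convert: 20125 / 1000 = 20.125 kJ

20.125 kJ


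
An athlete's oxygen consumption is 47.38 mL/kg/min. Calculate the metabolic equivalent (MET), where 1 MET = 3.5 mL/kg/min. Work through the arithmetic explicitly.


MET = VO2 / 3.5
= 47.38 / 3.5
= 13.54 METs

13.54 METs


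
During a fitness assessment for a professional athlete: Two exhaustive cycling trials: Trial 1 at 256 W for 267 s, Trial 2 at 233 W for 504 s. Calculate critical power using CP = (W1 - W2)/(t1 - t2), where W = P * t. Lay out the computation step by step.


W1 = 256 * 267 = 68352 J
W2 = 233 * 504 = 117432 J
CP = (68352 - 117432) / (267 - 504)
= -49080 / -237
= 207.09 W

207.09 W


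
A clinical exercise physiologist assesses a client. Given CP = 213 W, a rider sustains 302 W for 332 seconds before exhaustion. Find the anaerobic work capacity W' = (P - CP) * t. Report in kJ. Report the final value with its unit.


Excess power = 302 - 213 = 89 W
Work above CP = 89 * 332 = 29548 J
W' = 29.548 kJ

29.548 kJ


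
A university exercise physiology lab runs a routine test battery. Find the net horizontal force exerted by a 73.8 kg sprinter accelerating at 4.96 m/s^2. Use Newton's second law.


Newton's second law: F = m * a
F = 73.8 * 4.96 = 366.05 N

366.05 N


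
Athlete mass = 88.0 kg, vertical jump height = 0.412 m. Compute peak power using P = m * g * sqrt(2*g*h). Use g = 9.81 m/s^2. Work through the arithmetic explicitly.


sqrt(2 * 9.81 * 0.412) = sqrt(8.08344) = 2.843139 m/s
P = 88.0 * 9.81 * 2.843139
= 2454.43 W

2454.43 W


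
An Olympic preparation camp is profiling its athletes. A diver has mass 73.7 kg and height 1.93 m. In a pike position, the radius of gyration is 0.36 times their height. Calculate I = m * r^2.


r = 0.36 * 1.93 = 0.6948 m
I = m * r^2 = 73.7 * 0.482747 = 35.578 kg*m^2

35.578 kg*m^2


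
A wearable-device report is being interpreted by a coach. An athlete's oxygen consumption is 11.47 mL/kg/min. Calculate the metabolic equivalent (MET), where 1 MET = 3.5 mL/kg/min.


MET = VO2 / 3.5
= 11.47 / 3.5
= 3.28 METs

3.28 METs


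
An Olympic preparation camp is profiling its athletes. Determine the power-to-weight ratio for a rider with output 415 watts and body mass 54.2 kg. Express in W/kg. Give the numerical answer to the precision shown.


P/W = 415 / 54.2 = 7.657 W/kg

7.657 W/kg


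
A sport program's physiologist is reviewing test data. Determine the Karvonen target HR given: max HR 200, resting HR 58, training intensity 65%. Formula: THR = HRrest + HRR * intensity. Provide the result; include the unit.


HRR = HRmax - HRrest = 200 - 58 = 142
THR = 58 + 142 * 0.65
= 150.3 bpm

150.3 bpm


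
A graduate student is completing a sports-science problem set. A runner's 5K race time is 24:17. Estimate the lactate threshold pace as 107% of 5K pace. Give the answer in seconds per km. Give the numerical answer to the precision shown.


Total race time = 24*60 + 17 = 1457 seconds
5K pace = 1457 / 5 = 291.4 sec/km
LT pace = 291.4 * 1.07 = 311.8 sec/km

311.8 s/km


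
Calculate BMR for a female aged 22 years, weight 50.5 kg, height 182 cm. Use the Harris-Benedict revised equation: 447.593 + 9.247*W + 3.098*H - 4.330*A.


Substituting values:
W term = 9.247 * 50.5 = 466.9735
H term = 3.098 * 182 = 563.836
A term = 4.330 * 22 = 95.26
BMR = 1383.14 kcal/day

1383.14 kcal/day


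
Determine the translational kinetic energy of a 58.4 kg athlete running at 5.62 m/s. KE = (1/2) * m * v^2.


KE = 0.5 * m * v^2
= 0.5 * 58.4 * 5.62^2
= 0.5 * 58.4 * 31.5844
= 922.26 J

922.26 J


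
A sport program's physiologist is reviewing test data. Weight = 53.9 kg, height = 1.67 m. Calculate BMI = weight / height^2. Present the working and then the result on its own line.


height^2 = 1.67^2 = 2.7889
BMI = 53.9 / 2.7889 = 19.33 kg/m^2

19.33 kg/m^2


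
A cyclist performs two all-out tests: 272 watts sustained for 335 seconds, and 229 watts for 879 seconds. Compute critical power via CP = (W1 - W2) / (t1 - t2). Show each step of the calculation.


W1 = P1 * t1 = 272 * 335 = 91120 J
W2 = P2 * t2 = 229 * 879 = 201291 J
CP = (91120 - 201291) / (335 - 879)
= 202.52 W

202.52 W


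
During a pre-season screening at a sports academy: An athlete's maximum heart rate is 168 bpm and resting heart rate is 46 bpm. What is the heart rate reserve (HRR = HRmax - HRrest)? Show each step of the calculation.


HRR = HRmax - HRrest
= 168 - 46
= 122 bpm

122 bpm


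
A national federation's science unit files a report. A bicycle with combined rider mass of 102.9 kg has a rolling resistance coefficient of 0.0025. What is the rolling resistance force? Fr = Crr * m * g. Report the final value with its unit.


Fr = 0.0025 * 102.9 * 9.81
= 0.25725 * 9.81
= 2.524 N

2.524 N


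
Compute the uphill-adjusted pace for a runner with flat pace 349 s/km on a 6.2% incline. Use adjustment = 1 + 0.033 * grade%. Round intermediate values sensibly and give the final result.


Adjustment factor = 1 + 0.033 * 6.2 = 1.2046
Grade-adjusted pace = 349 * 1.2046 = 420.41 s/km

420.41 s/km


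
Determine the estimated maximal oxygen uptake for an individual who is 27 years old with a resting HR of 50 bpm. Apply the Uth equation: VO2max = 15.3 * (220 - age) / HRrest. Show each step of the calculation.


HRmax = 220 - 27 = 193
VO2max = 15.3 * (193 / 50)
= 15.3 * 3.86
= 59.06 mL/kg/min

59.06 mL/kg/min


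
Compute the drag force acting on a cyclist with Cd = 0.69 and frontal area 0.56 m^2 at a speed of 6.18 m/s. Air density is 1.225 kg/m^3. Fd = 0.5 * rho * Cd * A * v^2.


Step 1: v^2 = 38.1924
Step 2: Fd = 0.5 * 1.225 * 0.69 * 0.56 * 38.1924
= 9.039 N

9.039 N


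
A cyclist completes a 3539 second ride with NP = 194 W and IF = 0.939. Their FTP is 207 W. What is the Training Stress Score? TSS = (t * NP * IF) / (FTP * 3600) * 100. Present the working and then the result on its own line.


t * NP * IF = 3539 * 194 * 0.939 = 644685.474
FTP * 3600 = 745200
TSS = (644685.474 / 745200) * 100 = 86.51

86.51 TSS


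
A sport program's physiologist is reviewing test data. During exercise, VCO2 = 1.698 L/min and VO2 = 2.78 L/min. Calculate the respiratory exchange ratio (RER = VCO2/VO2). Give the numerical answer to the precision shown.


RER = VCO2 / VO2
= 1.698 / 2.78
= 0.6108

0.6108


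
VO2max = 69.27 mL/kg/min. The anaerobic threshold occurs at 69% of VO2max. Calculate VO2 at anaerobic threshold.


AT fraction = 69 / 100 = 0.69
AT VO2 = 69.27 * 0.69
= 47.8 mL/kg/min

47.8 mL/kg/min


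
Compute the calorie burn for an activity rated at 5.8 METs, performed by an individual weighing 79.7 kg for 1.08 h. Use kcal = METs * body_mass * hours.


Product of METs and mass = 5.8 * 79.7 = 462.26
Total kcal = 462.26 * 1.08 = 499.24 kcal

499.24 kcal


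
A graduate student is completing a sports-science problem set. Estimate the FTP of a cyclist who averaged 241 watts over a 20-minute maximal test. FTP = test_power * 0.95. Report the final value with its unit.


FTP = 241 * 0.95 = 228.95 W

228.95 W


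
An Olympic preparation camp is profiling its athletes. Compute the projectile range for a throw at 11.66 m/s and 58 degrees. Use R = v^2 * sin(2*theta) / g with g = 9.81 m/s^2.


Two times the angle = 116 degrees
sin(116) = 0.898794
R = 135.9556 * 0.898794 / 9.81 = 12.456 m

12.456 m


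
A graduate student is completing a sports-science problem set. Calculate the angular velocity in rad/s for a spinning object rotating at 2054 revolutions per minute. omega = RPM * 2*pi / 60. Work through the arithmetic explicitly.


omega = RPM * 2*pi / 60
= 2054 * 6.28318531 / 60
= 215.094 rad/s

215.094 rad/s


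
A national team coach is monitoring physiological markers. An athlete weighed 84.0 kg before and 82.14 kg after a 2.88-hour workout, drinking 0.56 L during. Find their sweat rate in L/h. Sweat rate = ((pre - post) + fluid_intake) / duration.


Body mass change = 1.86 kg
Total sweat loss = 1.86 + 0.56 = 2.42 L
Rate = 2.42 / 2.88 = 0.84 L/h

0.84 L/h


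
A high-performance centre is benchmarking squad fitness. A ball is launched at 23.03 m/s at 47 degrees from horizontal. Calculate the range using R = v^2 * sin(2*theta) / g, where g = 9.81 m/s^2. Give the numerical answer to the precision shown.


sin(2 * 47) = sin(94) = 0.997564
v^2 = 23.03^2 = 530.3809
R = 530.3809 * 0.997564 / 9.81
= 53.934 m

53.934 m


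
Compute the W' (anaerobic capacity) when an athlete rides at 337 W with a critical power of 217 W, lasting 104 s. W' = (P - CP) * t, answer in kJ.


Above-CP power = 120 W
Duration = 104 s
W' = 120 * 104 = 12480 J
Convert: 12480 / 1000 = 12.48 kJ

12.48 kJ


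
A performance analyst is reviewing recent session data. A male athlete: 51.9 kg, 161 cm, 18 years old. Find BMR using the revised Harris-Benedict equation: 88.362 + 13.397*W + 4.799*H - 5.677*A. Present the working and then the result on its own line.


Intercept = 88.362
Weight contribution = 13.397 * 51.9 = 695.3043
Height contribution = 4.799 * 161 = 772.639
Age contribution = 5.677 * 18 = 102.186
BMR = 88.362 + 695.3043 + 772.639 - 102.186
= 1454.12 kcal/day

1454.12 kcal/day


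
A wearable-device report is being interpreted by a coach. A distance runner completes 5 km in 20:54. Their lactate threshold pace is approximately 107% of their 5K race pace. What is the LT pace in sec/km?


Convert to seconds: 20 min 54 s = 1254 s
Pace per km = 1254 / 5 = 250.8 s/km
LT pace = 250.8 * 1.07 = 268.36 s/km

268.36 s/km


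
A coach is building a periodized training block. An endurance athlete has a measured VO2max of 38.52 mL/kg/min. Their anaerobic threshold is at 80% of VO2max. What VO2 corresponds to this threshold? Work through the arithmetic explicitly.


Anaerobic threshold VO2 = VO2max * 80%
= 38.52 * 0.8
= 30.82 mL/kg/min

30.82 mL/kg/min


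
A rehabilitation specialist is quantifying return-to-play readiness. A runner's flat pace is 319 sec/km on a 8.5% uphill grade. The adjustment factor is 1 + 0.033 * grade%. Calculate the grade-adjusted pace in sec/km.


Factor = 1 + 0.033 * 8.5 = 1.2805
Adjusted pace = 319 * 1.2805
= 408.48 sec/km

408.48 s/km


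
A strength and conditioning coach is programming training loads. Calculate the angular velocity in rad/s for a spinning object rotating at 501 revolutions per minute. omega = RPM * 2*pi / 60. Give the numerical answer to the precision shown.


omega = RPM * 2*pi / 60
= 501 * 6.28318531 / 60
= 52.465 rad/s

52.465 rad/s


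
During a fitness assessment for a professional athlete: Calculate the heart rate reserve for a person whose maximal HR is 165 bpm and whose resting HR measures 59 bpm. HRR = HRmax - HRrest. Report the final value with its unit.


HRmax = 165 bpm
HRrest = 59 bpm
HRR = 165 - 59 = 106 bpm

106 bpm


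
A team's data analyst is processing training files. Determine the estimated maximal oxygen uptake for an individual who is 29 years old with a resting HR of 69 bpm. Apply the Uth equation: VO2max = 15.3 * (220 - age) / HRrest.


HRmax = 220 - 29 = 191
VO2max = 15.3 * (191 / 69)
= 15.3 * 2.7681
= 42.35 mL/kg/min

42.35 mL/kg/min


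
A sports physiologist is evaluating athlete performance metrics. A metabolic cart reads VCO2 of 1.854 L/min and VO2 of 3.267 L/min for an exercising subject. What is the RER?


RER = VCO2 / VO2 = 1.854 / 3.267 = 0.5675

0.5675


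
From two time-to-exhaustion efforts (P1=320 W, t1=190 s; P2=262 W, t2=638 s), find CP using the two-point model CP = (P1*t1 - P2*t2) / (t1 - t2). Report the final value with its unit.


Work in trial 1 = 60800 J
Work in trial 2 = 167156 J
Delta work = -106356 J
Delta time = -448 s
CP = -106356 / -448 = 237.4 W

237.4 W


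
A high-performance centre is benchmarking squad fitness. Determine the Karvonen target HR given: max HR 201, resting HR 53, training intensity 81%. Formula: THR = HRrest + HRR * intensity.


HRR = HRmax - HRrest = 201 - 53 = 148
THR = 53 + 148 * 0.81
= 172.88 bpm

172.88 bpm


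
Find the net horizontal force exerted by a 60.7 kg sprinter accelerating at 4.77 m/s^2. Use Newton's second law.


Newton's second law: F = m * a
F = 60.7 * 4.77 = 289.54 N

289.54 N


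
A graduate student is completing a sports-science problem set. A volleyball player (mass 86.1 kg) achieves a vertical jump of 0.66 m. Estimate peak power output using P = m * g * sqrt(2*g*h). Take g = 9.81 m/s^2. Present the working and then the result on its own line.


2 * g * h = 2 * 9.81 * 0.66 = 12.9492
sqrt(12.9492) = 3.5985 m/s
P = 86.1 * 9.81 * 3.5985 = 3039.44 W

3039.44 W


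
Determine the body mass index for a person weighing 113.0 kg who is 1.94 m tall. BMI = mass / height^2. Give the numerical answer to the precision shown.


BMI = mass / height^2
= 113.0 / 1.94^2
= 113.0 / 3.7636
= 30.02 kg/m^2

30.02 kg/m^2


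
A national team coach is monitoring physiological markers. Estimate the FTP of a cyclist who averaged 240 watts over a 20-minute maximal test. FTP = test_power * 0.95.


FTP = 240 * 0.95 = 228.0 W

228.0 W


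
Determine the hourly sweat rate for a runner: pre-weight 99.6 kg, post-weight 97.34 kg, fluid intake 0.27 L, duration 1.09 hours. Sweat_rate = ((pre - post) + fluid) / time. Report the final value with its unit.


Mass lost = 99.6 - 97.34 = 2.26 kg
Add fluid consumed: 2.26 + 0.27 = 2.53 L total sweat
Sweat rate = 2.53 / 1.09 = 2.321 L/h

2.321 L/h


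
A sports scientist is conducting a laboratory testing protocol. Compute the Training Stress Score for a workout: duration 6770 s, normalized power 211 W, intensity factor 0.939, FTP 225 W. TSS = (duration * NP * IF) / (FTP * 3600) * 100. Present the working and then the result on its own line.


Product = 6770 * 211 * 0.939 = 1341333.33
Base = 225 * 3600 = 810000
TSS = 1341333.33 / 810000 * 100 = 165.6

165.6 TSS


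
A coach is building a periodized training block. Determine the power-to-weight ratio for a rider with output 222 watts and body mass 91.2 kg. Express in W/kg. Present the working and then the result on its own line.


P/W = 222 / 91.2 = 2.434 W/kg

2.434 W/kg


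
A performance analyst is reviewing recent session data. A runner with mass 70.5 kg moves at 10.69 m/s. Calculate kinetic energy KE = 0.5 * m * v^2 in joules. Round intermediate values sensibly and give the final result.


v^2 = 10.69^2 = 114.2761
KE = 0.5 * 70.5 * 114.2761
= 4028.23 J

4028.23 J


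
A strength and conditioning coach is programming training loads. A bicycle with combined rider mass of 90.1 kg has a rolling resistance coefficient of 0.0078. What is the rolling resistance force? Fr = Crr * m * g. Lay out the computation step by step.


Fr = 0.0078 * 90.1 * 9.81
= 0.70278 * 9.81
= 6.894 N

6.894 N


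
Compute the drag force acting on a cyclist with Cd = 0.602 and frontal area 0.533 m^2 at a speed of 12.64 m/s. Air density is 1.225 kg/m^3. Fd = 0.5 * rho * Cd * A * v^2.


Step 1: v^2 = 159.7696
Step 2: Fd = 0.5 * 1.225 * 0.602 * 0.533 * 159.7696
= 31.4 N

31.4 N


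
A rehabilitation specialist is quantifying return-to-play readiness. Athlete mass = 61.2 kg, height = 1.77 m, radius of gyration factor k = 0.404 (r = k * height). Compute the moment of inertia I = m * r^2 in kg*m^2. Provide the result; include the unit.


r = k * height = 0.404 * 1.77 = 0.71508 m
r^2 = 0.71508^2 = 0.511339
I = 61.2 * 0.511339 = 31.294 kg*m^2

31.294 kg*m^2


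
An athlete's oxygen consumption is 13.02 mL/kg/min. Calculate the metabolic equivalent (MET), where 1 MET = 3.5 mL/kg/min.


MET = VO2 / 3.5
= 13.02 / 3.5
= 3.72 METs

3.72 METs


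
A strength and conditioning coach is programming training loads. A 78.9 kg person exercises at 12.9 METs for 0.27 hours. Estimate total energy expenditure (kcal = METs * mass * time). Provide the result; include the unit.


Energy = METs * mass(kg) * time(h)
= 12.9 * 78.9 * 0.27
= 274.81 kcal

274.81 kcal


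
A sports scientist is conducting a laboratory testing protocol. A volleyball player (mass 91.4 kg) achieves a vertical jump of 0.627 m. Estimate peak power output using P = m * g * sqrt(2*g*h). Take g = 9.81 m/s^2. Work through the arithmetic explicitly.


2 * g * h = 2 * 9.81 * 0.627 = 12.30174
sqrt(12.30174) = 3.507384 m/s
P = 91.4 * 9.81 * 3.507384 = 3144.84 W

3144.84 W


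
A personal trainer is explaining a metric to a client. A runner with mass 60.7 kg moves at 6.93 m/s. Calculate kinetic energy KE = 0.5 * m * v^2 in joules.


v^2 = 6.93^2 = 48.0249
KE = 0.5 * 60.7 * 48.0249
= 1457.56 J

1457.56 J


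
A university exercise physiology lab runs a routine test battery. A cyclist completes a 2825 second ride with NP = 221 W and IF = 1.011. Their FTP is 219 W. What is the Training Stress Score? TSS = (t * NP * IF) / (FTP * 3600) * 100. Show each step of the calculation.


t * NP * IF = 2825 * 221 * 1.011 = 631192.575
FTP * 3600 = 788400
TSS = (631192.575 / 788400) * 100 = 80.06

80.06 TSS


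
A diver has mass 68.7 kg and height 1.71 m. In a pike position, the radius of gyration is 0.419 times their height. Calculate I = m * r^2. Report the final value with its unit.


r = 0.419 * 1.71 = 0.71649 m
I = m * r^2 = 68.7 * 0.513358 = 35.268 kg*m^2

35.268 kg*m^2


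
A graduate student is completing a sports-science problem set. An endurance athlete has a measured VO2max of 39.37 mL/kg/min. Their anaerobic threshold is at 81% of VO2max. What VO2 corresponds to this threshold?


Anaerobic threshold VO2 = VO2max * 81%
= 39.37 * 0.81
= 31.89 mL/kg/min

31.89 mL/kg/min


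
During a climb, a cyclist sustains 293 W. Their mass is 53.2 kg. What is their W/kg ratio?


Power-to-weight = 293 W / 53.2 kg
= 5.508 W/kg

5.508 W/kg


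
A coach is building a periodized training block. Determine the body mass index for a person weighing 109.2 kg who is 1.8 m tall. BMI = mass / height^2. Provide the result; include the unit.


BMI = mass / height^2
= 109.2 / 1.8^2
= 109.2 / 3.24
= 33.7 kg/m^2

33.7 kg/m^2


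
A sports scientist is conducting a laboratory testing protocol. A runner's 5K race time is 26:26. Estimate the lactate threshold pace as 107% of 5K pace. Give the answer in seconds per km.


Total race time = 26*60 + 26 = 1586 seconds
5K pace = 1586 / 5 = 317.2 sec/km
LT pace = 317.2 * 1.07 = 339.4 sec/km

339.4 s/km


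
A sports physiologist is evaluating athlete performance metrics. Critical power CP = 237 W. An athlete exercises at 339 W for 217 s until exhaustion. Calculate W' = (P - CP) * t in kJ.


P - CP = 339 - 237 = 102 W
W' = 102 * 217 = 22134 J
= 22134 / 1000 = 22.134 kJ

22.134 kJ


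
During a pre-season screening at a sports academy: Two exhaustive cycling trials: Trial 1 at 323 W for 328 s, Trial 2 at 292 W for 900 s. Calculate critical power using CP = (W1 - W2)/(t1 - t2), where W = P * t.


W1 = 323 * 328 = 105944 J
W2 = 292 * 900 = 262800 J
CP = (105944 - 262800) / (328 - 900)
= -156856 / -572
= 274.22 W

274.22 W


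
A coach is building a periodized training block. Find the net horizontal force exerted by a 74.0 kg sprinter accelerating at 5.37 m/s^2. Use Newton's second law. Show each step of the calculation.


Newton's second law: F = m * a
F = 74.0 * 5.37 = 397.38 N

397.38 N


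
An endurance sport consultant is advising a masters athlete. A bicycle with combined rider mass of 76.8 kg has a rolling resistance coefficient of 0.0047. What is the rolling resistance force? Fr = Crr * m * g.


Fr = 0.0047 * 76.8 * 9.81
= 0.36096 * 9.81
= 3.541 N

3.541 N


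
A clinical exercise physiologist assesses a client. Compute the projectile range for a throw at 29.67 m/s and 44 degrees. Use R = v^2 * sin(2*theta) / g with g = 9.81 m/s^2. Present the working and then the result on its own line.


Two times the angle = 88 degrees
sin(88) = 0.999391
R = 880.3089 * 0.999391 / 9.81 = 89.681 m

89.681 m


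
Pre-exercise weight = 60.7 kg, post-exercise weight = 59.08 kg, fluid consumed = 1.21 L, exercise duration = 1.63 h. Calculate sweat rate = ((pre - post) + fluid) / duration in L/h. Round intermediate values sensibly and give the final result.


Weight loss = 60.7 - 59.08 = 1.62 kg (approx L)
Total sweat = 1.62 + 1.21 = 2.83 L
Sweat rate = 2.83 / 1.63 = 1.736 L/h

1.736 L/h


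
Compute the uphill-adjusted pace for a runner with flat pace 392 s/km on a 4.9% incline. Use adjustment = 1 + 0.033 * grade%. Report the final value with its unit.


Adjustment factor = 1 + 0.033 * 4.9 = 1.1617
Grade-adjusted pace = 392 * 1.1617 = 455.39 s/km

455.39 s/km
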